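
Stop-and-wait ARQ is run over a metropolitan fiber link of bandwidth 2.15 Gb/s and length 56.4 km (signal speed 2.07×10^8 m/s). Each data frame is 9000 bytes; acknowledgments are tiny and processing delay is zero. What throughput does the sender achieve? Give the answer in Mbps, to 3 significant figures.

t_tx = L/R = 72000/2150000000 = 3.34884e-05 s.
t_prop = 56400/2.07e+08 = 0.000272464 s; RTT = 0.000544928 s.
Cycle = t_tx + RTT = 0.000578416 s.
Throughput = L / cycle = 72000 / 0.000578416 = 124 Mbps.

124 Mbps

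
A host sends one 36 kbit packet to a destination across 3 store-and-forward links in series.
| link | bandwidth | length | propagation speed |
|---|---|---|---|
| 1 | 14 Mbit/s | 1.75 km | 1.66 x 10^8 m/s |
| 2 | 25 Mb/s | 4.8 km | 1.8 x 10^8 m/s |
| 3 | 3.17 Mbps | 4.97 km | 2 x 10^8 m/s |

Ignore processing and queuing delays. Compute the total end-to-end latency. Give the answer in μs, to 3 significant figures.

L = 36000 bits.
Transmission delays (L/R per hop): 2571.43, 1440, 11356.5 μs; sum = 15367.9 μs.
Propagation delays (d/s per hop): 10.5422, 26.6667, 24.85 μs; sum = 62.0588 μs.
End-to-end = 15400 μs.

15400 μs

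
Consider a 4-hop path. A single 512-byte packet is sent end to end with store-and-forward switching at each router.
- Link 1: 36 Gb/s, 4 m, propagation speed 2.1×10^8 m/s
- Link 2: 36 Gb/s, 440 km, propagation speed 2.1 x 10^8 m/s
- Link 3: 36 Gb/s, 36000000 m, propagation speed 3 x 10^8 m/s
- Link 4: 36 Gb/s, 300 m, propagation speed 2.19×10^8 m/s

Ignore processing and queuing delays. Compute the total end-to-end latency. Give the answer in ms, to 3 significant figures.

L = 512 × 8 = 4096 bits.
Transmission delay per hop = L/R = 4096/36000000000 = 0.000113778 ms; 4 hops → 0.000455111 ms.
Propagation delays (d/s per hop): 1.90476e-05, 2.09524, 120, 0.00136986 ms; sum = 122.097 ms.
End-to-end = 122 ms.

122 ms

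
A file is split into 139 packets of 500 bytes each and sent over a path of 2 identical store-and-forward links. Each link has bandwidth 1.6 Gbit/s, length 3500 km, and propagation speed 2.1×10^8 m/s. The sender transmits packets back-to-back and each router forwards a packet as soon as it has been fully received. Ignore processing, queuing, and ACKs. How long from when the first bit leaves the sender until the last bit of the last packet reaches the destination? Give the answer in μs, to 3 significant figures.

33700 μs

Per-hop transmission t_tx = L/R = 4000/1600000000 = 2.5 μs.
Per-hop propagation t_prop = 3500000/210000000 = 16666.7 μs.
Pipeline fill: first packet needs 2·t_tx to clear all hops; remaining 138 packets each add one t_tx.
Total = (2+139-1)·t_tx + 2·t_prop = 140·2.5 + 2·16666.7 = 33700 μs.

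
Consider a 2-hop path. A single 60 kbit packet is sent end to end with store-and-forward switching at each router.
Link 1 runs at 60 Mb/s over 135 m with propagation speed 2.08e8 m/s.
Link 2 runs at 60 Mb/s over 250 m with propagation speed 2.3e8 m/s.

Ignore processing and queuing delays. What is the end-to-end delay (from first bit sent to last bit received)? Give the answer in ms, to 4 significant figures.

2.002 ms

L = 60000 bits.
Transmission delay per hop = L/R = 60000/60000000 = 1 ms; 2 hops → 2 ms.
Propagation delays (d/s per hop): 0.000649038, 0.00108696 ms; sum = 0.00173599 ms.
End-to-end = 2.002 ms.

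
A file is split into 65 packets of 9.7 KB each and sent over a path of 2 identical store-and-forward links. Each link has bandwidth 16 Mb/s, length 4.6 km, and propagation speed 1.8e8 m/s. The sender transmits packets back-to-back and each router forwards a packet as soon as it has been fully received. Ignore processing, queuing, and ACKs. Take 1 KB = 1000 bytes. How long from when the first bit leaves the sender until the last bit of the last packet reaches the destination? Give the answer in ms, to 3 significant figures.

Per-hop transmission t_tx = L/R = 77600/16000000 = 4.85 ms.
Per-hop propagation t_prop = 4600/180000000 = 0.0255556 ms.
Pipeline fill: first packet needs 2·t_tx to clear all hops; remaining 64 packets each add one t_tx.
Total = (2+65-1)·t_tx + 2·t_prop = 66·4.85 + 2·0.0255556 = 320 ms.

320 ms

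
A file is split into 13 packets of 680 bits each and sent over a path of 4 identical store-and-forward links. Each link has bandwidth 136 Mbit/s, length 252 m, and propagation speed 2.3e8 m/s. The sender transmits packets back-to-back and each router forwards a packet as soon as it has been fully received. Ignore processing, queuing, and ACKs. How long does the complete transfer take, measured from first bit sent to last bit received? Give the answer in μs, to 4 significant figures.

Per-hop transmission t_tx = L/R = 680/136000000 = 5 μs.
Per-hop propagation t_prop = 252/2.3e+08 = 1.09565 μs.
Pipeline fill: first packet needs 4·t_tx to clear all hops; remaining 12 packets each add one t_tx.
Total = (4+13-1)·t_tx + 4·t_prop = 16·5 + 4·1.09565 = 84.38 μs.

84.38 μs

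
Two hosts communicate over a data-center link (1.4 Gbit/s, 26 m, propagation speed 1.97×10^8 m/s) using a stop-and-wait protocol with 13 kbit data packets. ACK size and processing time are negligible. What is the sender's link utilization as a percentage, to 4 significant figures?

97.24 %

t_tx = L/R = 13000/1400000000 = 9.28571e-06 s.
t_prop = 26/197000000 = 1.3198e-07 s; RTT = 2.63959e-07 s.
Cycle = t_tx + RTT = 9.54967e-06 s.
Utilization = t_tx / cycle = 9.28571e-06/9.54967e-06 = 97.24 %.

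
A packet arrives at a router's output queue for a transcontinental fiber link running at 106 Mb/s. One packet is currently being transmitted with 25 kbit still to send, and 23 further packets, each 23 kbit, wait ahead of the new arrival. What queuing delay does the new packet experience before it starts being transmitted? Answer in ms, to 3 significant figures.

Each queued packet: L/R = 23000/106000000 = 0.216981 ms.
23 queued → 4.99057 ms.
Plus remaining 25000 bits of current packet: 0.235849 ms.
Queuing delay = 5.23 ms.

5.23 ms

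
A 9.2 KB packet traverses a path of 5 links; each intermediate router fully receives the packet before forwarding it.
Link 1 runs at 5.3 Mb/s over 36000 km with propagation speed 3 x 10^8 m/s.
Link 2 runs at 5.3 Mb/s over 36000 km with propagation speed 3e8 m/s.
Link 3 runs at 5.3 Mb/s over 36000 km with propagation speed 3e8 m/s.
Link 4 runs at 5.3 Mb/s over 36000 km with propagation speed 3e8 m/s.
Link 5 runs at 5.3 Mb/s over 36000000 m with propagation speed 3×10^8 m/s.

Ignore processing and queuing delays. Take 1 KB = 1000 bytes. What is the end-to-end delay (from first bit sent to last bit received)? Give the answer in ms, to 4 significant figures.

L = 73600 bits.
Transmission delay per hop = L/R = 73600/5300000 = 13.8868 ms; 5 hops → 69.434 ms.
Propagation delays (d/s per hop): 120, 120, 120, 120, 120 ms; sum = 600 ms.
End-to-end = 669.4 ms.

669.4 ms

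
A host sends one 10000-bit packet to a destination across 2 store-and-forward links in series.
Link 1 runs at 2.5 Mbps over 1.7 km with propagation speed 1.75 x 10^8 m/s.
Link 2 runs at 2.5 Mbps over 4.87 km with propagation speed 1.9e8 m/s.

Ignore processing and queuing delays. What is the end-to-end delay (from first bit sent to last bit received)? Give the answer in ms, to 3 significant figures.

Transmission delay per hop = L/R = 10000/2500000 = 4 ms; 2 hops → 8 ms.
Propagation delays (d/s per hop): 0.00971429, 0.0256316 ms; sum = 0.0353459 ms.
End-to-end = 8.04 ms.

8.04 ms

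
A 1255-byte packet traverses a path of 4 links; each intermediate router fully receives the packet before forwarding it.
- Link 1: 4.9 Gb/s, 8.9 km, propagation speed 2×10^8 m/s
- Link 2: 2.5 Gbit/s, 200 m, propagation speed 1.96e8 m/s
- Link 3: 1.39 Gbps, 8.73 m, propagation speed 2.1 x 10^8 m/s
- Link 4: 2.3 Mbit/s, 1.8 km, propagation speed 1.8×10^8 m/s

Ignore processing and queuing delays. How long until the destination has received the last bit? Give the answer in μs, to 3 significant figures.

L = 1255 × 8 = 10040 bits.
Transmission delays (L/R per hop): 2.04898, 4.016, 7.22302, 4365.22 μs; sum = 4378.51 μs.
Propagation delays (d/s per hop): 44.5, 1.02041, 0.0415714, 10 μs; sum = 55.562 μs.
End-to-end = 4430 μs.

4430 μs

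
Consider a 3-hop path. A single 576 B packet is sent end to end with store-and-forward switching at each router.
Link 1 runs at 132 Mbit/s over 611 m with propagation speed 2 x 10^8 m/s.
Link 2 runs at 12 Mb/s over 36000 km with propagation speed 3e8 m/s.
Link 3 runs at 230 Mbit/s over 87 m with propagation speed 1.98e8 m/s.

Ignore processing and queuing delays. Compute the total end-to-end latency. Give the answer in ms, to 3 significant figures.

L = 576 × 8 = 4608 bits.
Transmission delays (L/R per hop): 0.0349091, 0.384, 0.0200348 ms; sum = 0.438944 ms.
Propagation delays (d/s per hop): 0.003055, 120, 0.000439394 ms; sum = 120.003 ms.
End-to-end = 120 ms.

120 ms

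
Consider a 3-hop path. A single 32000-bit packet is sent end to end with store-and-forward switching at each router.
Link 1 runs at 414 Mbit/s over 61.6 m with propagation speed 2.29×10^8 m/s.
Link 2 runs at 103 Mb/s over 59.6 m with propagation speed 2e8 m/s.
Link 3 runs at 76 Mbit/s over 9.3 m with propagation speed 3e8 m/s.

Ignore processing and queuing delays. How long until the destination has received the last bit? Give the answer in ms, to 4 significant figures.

Transmission delays (L/R per hop): 0.0772947, 0.31068, 0.421053 ms; sum = 0.809027 ms.
Propagation delays (d/s per hop): 0.000268996, 0.000298, 3.1e-05 ms; sum = 0.000597996 ms.
End-to-end = 0.8096 ms.

0.8096 ms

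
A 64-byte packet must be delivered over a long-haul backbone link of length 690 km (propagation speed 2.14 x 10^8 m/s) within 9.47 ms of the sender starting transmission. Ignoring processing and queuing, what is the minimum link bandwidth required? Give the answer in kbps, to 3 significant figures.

L = 512 bits.
Propagation delay = 690000 / 214000000 = 3.2243 ms.
Transmission budget = 9.47 − 3.2243 = 6.2457 ms.
R ≥ L / t_tx = 512 bits / 0.0062457 s = 82.0 kbps.

82.0 kbps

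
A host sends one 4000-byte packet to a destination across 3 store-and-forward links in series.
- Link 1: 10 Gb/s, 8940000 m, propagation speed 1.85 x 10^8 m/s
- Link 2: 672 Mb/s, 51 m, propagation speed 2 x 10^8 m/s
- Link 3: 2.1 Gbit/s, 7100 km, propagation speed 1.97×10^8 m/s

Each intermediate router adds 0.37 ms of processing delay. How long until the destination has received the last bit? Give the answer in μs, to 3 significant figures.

L = 4000 × 8 = 32000 bits.
Transmission delays (L/R per hop): 3.2, 47.619, 15.2381 μs; sum = 66.0571 μs.
Propagation delays (d/s per hop): 48324.3, 0.255, 36040.6 μs; sum = 84365.2 μs.
Processing at 2 router(s): 2 × 0.37 ms = 740 μs.
End-to-end = 85200 μs.

85200 μs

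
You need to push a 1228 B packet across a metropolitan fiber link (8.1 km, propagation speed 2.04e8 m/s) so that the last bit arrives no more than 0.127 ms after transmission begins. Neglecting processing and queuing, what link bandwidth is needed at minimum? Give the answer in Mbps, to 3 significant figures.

113 Mbps

L = 9824 bits.
Propagation delay = 8100 / 204000000 = 0.0397059 ms.
Transmission budget = 0.127 − 0.0397059 = 0.0872941 ms.
R ≥ L / t_tx = 9824 bits / 8.72941e-05 s = 113 Mbps.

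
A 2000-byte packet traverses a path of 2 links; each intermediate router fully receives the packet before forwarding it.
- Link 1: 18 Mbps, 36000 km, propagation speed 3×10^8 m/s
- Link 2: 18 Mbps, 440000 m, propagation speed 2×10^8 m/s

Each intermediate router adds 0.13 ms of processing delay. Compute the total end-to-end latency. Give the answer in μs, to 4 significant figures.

L = 2000 × 8 = 16000 bits.
Transmission delay per hop = L/R = 16000/18000000 = 888.889 μs; 2 hops → 1777.78 μs.
Propagation delays (d/s per hop): 120000, 2200 μs; sum = 122200 μs.
Processing at 1 router(s): 1 × 0.13 ms = 130 μs.
End-to-end = 124100 μs.

124100 μs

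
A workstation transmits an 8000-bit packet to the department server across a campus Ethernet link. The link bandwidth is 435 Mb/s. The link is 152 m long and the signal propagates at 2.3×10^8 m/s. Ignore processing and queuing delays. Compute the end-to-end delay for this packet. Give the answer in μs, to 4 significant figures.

19.05 μs

Transmission delay = L/R = 8000 / 435000000 = 18.3908 μs.
Propagation delay = d/s = 152 m / 2.3e+08 m/s = 0.66087 μs.
Total = 19.05 μs.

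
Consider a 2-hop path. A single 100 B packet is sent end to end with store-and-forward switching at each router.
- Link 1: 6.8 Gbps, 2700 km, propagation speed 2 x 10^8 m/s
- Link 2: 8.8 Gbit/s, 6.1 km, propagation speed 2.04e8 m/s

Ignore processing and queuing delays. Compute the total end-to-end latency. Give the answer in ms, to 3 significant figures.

L = 100 × 8 = 800 bits.
Transmission delays (L/R per hop): 0.000117647, 9.09091e-05 ms; sum = 0.000208556 ms.
Propagation delays (d/s per hop): 13.5, 0.029902 ms; sum = 13.5299 ms.
End-to-end = 13.5 ms.

13.5 ms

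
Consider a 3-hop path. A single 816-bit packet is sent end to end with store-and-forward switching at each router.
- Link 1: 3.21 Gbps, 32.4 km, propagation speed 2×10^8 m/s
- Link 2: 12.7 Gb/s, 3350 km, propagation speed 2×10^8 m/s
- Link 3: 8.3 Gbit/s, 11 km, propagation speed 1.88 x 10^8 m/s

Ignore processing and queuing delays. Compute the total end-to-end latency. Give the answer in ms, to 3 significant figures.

17.0 ms

Transmission delays (L/R per hop): 0.000254206, 6.4252e-05, 9.83133e-05 ms; sum = 0.000416771 ms.
Propagation delays (d/s per hop): 0.162, 16.75, 0.0585106 ms; sum = 16.9705 ms.
End-to-end = 17.0 ms.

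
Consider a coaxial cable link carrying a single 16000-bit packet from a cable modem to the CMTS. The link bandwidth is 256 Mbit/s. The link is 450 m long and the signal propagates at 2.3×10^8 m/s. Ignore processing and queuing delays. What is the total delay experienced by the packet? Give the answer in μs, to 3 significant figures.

64.5 μs

Transmission delay = L/R = 16000 / 256000000 = 62.5 μs.
Propagation delay = d/s = 450 m / 2.3e+08 m/s = 1.95652 μs.
Total = 64.5 μs.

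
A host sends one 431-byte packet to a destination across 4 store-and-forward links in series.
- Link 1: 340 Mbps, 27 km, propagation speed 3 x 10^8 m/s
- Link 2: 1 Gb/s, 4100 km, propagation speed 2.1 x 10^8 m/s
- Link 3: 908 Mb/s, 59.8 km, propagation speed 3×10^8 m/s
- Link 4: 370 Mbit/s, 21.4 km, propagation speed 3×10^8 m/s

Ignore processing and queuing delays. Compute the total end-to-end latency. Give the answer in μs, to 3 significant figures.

L = 431 × 8 = 3448 bits.
Transmission delays (L/R per hop): 10.1412, 3.448, 3.79736, 9.31892 μs; sum = 26.7055 μs.
Propagation delays (d/s per hop): 90, 19523.8, 199.333, 71.3333 μs; sum = 19884.5 μs.
End-to-end = 19900 μs.

19900 μs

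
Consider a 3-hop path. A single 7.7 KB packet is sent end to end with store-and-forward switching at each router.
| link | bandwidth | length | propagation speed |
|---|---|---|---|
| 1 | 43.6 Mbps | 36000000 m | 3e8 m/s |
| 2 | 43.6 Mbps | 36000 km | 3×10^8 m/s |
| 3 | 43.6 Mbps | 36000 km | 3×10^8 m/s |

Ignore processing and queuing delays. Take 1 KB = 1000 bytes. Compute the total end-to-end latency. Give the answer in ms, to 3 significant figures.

364 ms

L = 61600 bits.
Transmission delay per hop = L/R = 61600/43600000 = 1.41284 ms; 3 hops → 4.23853 ms.
Propagation delays (d/s per hop): 120, 120, 120 ms; sum = 360 ms.
End-to-end = 364 ms.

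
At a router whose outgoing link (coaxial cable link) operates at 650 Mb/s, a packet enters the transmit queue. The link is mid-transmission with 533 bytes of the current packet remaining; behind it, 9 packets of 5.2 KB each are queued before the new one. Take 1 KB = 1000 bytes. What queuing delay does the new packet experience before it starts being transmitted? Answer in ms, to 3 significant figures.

Each queued packet: L/R = 41600/650000000 = 0.064 ms.
9 queued → 0.576 ms.
Plus remaining 4264 bits of current packet: 0.00656 ms.
Queuing delay = 0.583 ms.

0.583 ms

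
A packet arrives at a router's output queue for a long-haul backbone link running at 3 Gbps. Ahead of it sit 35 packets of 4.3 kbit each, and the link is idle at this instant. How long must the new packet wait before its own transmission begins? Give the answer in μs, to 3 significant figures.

Each queued packet: L/R = 4300/3000000000 = 1.43333 μs.
35 queued → 50.1667 μs.
Queuing delay = 50.2 μs.

50.2 μs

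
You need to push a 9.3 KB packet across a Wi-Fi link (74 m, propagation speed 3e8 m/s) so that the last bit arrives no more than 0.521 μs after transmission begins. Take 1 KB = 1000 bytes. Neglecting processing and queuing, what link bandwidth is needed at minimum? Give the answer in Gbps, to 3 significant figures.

L = 74400 bits.
Propagation delay = 74 / 300000000 = 0.246667 μs.
Transmission budget = 0.521 − 0.246667 = 0.274333 μs.
R ≥ L / t_tx = 74400 bits / 2.74333e-07 s = 271 Gbps.

271 Gbps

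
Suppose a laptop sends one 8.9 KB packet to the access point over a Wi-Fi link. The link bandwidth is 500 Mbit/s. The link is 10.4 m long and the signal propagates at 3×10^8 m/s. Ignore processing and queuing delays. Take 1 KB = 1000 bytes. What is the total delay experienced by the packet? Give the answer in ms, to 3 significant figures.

L = 71200 bits.
Transmission delay = L/R = 71200 / 500000000 = 0.1424 ms.
Propagation delay = d/s = 10.4 m / 300000000 m/s = 3.46667e-05 ms.
Total = 0.142 ms.

0.142 ms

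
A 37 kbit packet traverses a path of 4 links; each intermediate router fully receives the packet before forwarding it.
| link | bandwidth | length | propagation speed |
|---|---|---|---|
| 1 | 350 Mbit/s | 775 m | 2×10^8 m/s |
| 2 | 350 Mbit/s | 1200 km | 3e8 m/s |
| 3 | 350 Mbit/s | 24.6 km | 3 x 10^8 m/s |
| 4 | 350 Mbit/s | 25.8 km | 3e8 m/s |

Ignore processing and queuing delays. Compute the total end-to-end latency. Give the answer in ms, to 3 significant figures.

4.59 ms

L = 37000 bits.
Transmission delay per hop = L/R = 37000/350000000 = 0.105714 ms; 4 hops → 0.422857 ms.
Propagation delays (d/s per hop): 0.003875, 4, 0.082, 0.086 ms; sum = 4.17188 ms.
End-to-end = 4.59 ms.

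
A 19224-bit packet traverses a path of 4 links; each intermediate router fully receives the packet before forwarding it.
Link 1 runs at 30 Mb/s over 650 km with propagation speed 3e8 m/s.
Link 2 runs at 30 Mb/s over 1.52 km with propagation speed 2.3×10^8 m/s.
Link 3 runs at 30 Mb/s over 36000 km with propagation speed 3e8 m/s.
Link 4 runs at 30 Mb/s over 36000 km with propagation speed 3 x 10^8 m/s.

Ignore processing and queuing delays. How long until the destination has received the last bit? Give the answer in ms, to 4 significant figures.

244.7 ms

Transmission delay per hop = L/R = 19224/30000000 = 0.6408 ms; 4 hops → 2.5632 ms.
Propagation delays (d/s per hop): 2.16667, 0.0066087, 120, 120 ms; sum = 242.173 ms.
End-to-end = 244.7 ms.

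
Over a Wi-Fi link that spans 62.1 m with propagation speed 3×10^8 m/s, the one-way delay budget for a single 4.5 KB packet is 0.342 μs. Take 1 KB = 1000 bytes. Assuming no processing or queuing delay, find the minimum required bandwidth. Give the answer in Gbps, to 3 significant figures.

267 Gbps

L = 36000 bits.
Propagation delay = 62.1 / 300000000 = 0.207 μs.
Transmission budget = 0.342 − 0.207 = 0.135 μs.
R ≥ L / t_tx = 36000 bits / 1.35e-07 s = 267 Gbps.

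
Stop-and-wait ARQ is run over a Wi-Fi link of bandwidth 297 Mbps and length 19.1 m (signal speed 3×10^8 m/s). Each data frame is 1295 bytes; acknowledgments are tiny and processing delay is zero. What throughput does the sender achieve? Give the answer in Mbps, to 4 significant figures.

295.9 Mbps

t_tx = L/R = 10360/297000000 = 3.48822e-05 s.
t_prop = 19.1/300000000 = 6.36667e-08 s; RTT = 1.27333e-07 s.
Cycle = t_tx + RTT = 3.50095e-05 s.
Throughput = L / cycle = 10360 / 3.50095e-05 = 295.9 Mbps.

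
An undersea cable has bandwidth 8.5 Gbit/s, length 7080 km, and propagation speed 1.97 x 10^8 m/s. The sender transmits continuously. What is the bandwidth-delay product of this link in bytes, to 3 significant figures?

Propagation delay = 7080000 / 197000000 = 0.0359391 s.
BDP = R × t_prop = 8500000000 × 0.0359391 = 305482000 bits.
In bytes: 305482000/8 = 38200000 bytes.

38200000 bytes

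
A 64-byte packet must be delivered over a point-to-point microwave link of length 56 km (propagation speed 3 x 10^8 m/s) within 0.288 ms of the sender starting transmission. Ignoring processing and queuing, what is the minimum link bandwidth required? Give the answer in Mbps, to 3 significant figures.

5.05 Mbps

L = 512 bits.
Propagation delay = 56000 / 300000000 = 0.186667 ms.
Transmission budget = 0.288 − 0.186667 = 0.101333 ms.
R ≥ L / t_tx = 512 bits / 0.000101333 s = 5.05 Mbps.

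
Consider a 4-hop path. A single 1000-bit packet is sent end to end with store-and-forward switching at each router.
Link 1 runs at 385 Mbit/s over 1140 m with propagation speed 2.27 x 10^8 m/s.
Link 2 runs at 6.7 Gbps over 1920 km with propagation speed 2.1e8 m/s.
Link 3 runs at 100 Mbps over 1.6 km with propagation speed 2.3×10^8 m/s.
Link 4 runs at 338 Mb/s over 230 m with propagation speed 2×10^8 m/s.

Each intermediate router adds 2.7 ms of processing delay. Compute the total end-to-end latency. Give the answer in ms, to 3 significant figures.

17.3 ms

Transmission delays (L/R per hop): 0.0025974, 0.000149254, 0.01, 0.00295858 ms; sum = 0.0157052 ms.
Propagation delays (d/s per hop): 0.00502203, 9.14286, 0.00695652, 0.00115 ms; sum = 9.15599 ms.
Processing at 3 router(s): 3 × 2.7 ms = 8.1 ms.
End-to-end = 17.3 ms.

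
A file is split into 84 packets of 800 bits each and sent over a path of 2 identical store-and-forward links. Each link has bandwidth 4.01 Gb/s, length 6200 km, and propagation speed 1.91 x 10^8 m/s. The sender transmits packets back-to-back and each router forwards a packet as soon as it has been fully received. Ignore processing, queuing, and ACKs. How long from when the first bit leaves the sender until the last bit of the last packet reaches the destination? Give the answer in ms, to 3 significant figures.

64.9 ms

Per-hop transmission t_tx = L/R = 800/4010000000 = 0.000199501 ms.
Per-hop propagation t_prop = 6200000/191000000 = 32.4607 ms.
Pipeline fill: first packet needs 2·t_tx to clear all hops; remaining 83 packets each add one t_tx.
Total = (2+84-1)·t_tx + 2·t_prop = 85·0.000199501 + 2·32.4607 = 64.9 ms.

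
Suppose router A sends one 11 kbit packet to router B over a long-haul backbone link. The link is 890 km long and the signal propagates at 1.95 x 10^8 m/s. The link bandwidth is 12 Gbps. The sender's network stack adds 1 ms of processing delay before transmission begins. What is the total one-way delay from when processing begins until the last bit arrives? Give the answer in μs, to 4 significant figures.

5565 μs

L = 11000 bits.
Transmission delay = L/R = 11000 / 12000000000 = 0.916667 μs.
Propagation delay = d/s = 890000 m / 195000000 m/s = 4564.1 μs.
Plus processing delay 1 ms = 1000 μs.
Total = 5565 μs.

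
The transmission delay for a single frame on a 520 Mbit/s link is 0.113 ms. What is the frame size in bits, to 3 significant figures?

58800 bits

L = R × t_tx = 520000000 b/s × 0.000113 s = 58760 bits.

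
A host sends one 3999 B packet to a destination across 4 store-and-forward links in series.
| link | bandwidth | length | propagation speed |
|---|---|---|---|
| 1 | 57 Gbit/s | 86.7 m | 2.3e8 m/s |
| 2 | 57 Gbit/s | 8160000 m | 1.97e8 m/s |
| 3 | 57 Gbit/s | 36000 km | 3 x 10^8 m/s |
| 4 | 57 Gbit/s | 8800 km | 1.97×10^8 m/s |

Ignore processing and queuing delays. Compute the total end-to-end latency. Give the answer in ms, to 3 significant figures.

L = 3999 × 8 = 31992 bits.
Transmission delay per hop = L/R = 31992/57000000000 = 0.000561263 ms; 4 hops → 0.00224505 ms.
Propagation delays (d/s per hop): 0.000376957, 41.4213, 120, 44.6701 ms; sum = 206.092 ms.
End-to-end = 206 ms.

206 ms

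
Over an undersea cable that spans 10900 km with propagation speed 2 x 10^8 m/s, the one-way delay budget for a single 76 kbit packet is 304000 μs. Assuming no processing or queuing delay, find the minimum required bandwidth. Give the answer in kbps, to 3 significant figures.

Propagation delay = 10900000 / 200000000 = 54500 μs.
Transmission budget = 304000 − 54500 = 249500 μs.
R ≥ L / t_tx = 76000 bits / 0.2495 s = 305 kbps.

305 kbps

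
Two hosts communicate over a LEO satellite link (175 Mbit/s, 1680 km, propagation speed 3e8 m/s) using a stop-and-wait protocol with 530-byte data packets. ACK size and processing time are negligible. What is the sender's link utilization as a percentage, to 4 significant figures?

0.2159 %

t_tx = L/R = 4240/175000000 = 2.42286e-05 s.
t_prop = 1680000/300000000 = 0.0056 s; RTT = 0.0112 s.
Cycle = t_tx + RTT = 0.0112242 s.
Utilization = t_tx / cycle = 2.42286e-05/0.0112242 = 0.2159 %.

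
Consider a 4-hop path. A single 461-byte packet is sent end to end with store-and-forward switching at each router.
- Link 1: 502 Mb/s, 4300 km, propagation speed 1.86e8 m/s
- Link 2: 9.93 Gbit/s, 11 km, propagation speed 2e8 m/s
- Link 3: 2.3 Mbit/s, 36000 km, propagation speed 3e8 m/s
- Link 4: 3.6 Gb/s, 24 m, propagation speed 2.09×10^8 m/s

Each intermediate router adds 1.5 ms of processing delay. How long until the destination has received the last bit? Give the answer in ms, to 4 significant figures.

L = 461 × 8 = 3688 bits.
Transmission delays (L/R per hop): 0.00734661, 0.0003714, 1.60348, 0.00102444 ms; sum = 1.61222 ms.
Propagation delays (d/s per hop): 23.1183, 0.055, 120, 0.000114833 ms; sum = 143.173 ms.
Processing at 3 router(s): 3 × 1.5 ms = 4.5 ms.
End-to-end = 149.3 ms.

149.3 ms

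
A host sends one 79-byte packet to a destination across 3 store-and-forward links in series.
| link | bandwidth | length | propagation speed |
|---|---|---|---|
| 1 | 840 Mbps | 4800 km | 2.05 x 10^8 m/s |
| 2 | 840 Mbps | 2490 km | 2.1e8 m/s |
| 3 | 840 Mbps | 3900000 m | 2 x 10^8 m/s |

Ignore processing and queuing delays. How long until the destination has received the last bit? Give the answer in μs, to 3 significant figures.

54800 μs

L = 79 × 8 = 632 bits.
Transmission delay per hop = L/R = 632/840000000 = 0.752381 μs; 3 hops → 2.25714 μs.
Propagation delays (d/s per hop): 23414.6, 11857.1, 19500 μs; sum = 54771.8 μs.
End-to-end = 54800 μs.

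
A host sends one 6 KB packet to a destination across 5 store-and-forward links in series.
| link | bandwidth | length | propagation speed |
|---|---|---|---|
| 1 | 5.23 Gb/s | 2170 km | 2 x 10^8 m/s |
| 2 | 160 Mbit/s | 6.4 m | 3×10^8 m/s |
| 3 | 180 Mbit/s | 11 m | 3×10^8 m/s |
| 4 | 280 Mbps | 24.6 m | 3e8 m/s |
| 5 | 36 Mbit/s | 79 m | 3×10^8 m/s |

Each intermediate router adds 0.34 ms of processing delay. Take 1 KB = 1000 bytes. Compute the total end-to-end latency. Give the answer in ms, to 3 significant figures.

14.3 ms

L = 48000 bits.
Transmission delays (L/R per hop): 0.00917782, 0.3, 0.266667, 0.171429, 1.33333 ms; sum = 2.08061 ms.
Propagation delays (d/s per hop): 10.85, 2.13333e-05, 3.66667e-05, 8.2e-05, 0.000263333 ms; sum = 10.8504 ms.
Processing at 4 router(s): 4 × 0.34 ms = 1.36 ms.
End-to-end = 14.3 ms.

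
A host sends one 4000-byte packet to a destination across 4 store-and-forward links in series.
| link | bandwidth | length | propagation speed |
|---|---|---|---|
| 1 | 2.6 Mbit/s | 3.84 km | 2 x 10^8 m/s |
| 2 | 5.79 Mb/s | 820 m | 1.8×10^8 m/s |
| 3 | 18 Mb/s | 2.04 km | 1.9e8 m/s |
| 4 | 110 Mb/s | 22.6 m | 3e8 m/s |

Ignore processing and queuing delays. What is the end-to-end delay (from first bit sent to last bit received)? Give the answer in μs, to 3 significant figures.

19900 μs

L = 4000 × 8 = 32000 bits.
Transmission delays (L/R per hop): 12307.7, 5526.77, 1777.78, 290.909 μs; sum = 19903.1 μs.
Propagation delays (d/s per hop): 19.2, 4.55556, 10.7368, 0.0753333 μs; sum = 34.5677 μs.
End-to-end = 19900 μs.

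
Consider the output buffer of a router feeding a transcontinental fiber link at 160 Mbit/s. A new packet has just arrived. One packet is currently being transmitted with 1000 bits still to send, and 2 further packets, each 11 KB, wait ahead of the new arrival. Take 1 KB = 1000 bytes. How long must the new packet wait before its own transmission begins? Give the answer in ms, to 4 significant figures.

1.106 ms

Each queued packet: L/R = 88000/160000000 = 0.55 ms.
2 queued → 1.1 ms.
Plus remaining 1000 bits of current packet: 0.00625 ms.
Queuing delay = 1.106 ms.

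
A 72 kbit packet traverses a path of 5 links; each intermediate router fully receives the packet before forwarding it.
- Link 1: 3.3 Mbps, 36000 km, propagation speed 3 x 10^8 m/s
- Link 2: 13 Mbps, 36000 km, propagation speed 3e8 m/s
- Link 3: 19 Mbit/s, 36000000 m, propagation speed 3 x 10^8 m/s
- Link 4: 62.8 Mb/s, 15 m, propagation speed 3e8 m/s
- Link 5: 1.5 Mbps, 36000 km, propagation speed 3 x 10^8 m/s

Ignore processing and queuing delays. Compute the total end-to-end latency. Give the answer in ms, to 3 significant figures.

560 ms

L = 72000 bits.
Transmission delays (L/R per hop): 21.8182, 5.53846, 3.78947, 1.1465, 48 ms; sum = 80.2926 ms.
Propagation delays (d/s per hop): 120, 120, 120, 5e-05, 120 ms; sum = 480 ms.
End-to-end = 560 ms.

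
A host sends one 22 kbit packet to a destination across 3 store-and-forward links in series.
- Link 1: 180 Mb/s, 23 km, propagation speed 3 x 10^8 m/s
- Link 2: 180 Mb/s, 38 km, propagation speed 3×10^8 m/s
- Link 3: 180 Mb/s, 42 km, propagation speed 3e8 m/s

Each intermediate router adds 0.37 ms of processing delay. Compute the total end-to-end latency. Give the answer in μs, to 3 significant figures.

L = 22000 bits.
Transmission delay per hop = L/R = 22000/180000000 = 122.222 μs; 3 hops → 366.667 μs.
Propagation delays (d/s per hop): 76.6667, 126.667, 140 μs; sum = 343.333 μs.
Processing at 2 router(s): 2 × 0.37 ms = 740 μs.
End-to-end = 1450 μs.

1450 μs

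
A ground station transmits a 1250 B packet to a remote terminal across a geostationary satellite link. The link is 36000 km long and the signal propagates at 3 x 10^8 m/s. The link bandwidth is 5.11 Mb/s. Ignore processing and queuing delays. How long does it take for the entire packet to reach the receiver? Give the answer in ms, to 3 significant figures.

L = 1250 × 8 = 10000 bits.
Transmission delay = L/R = 10000 / 5110000 = 1.95695 ms.
Propagation delay = d/s = 36000000 m / 300000000 m/s = 120 ms.
Total = 122 ms.

122 ms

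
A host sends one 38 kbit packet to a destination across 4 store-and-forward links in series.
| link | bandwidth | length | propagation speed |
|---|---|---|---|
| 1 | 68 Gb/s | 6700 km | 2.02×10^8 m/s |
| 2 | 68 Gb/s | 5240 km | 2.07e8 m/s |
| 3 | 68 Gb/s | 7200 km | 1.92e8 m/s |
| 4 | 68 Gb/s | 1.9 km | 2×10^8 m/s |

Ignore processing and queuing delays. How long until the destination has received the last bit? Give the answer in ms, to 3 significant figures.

L = 38000 bits.
Transmission delay per hop = L/R = 38000/68000000000 = 0.000558824 ms; 4 hops → 0.00223529 ms.
Propagation delays (d/s per hop): 33.1683, 25.314, 37.5, 0.0095 ms; sum = 95.9918 ms.
End-to-end = 96.0 ms.

96.0 ms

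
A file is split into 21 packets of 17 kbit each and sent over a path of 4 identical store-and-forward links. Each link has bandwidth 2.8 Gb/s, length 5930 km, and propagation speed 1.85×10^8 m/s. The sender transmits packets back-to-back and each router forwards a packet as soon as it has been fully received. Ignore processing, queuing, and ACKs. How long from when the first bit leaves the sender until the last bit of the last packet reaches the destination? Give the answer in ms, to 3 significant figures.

Per-hop transmission t_tx = L/R = 17000/2800000000 = 0.00607143 ms.
Per-hop propagation t_prop = 5930000/185000000 = 32.0541 ms.
Pipeline fill: first packet needs 4·t_tx to clear all hops; remaining 20 packets each add one t_tx.
Total = (4+21-1)·t_tx + 4·t_prop = 24·0.00607143 + 4·32.0541 = 128 ms.

128 ms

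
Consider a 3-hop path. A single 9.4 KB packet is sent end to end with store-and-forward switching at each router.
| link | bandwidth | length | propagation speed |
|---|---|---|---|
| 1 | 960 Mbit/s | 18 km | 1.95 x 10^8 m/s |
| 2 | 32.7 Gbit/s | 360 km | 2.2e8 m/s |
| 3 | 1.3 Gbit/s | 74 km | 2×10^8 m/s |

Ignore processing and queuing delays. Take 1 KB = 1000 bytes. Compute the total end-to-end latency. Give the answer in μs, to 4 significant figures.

L = 75200 bits.
Transmission delays (L/R per hop): 78.3333, 2.29969, 57.8462 μs; sum = 138.479 μs.
Propagation delays (d/s per hop): 92.3077, 1636.36, 370 μs; sum = 2098.67 μs.
End-to-end = 2237 μs.

2237 μs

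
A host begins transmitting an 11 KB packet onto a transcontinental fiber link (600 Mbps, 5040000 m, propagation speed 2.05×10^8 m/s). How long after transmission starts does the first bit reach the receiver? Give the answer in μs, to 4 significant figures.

24590 μs

First bit experiences only propagation delay: d/s = 5040000/2.05e+08 = 24590 μs.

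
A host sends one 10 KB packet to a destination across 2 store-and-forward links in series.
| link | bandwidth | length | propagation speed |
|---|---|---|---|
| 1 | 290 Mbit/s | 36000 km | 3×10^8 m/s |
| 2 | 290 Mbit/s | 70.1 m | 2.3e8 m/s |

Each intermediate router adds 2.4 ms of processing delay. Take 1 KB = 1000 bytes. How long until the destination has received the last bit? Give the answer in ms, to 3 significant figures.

123 ms

L = 80000 bits.
Transmission delay per hop = L/R = 80000/290000000 = 0.275862 ms; 2 hops → 0.551724 ms.
Propagation delays (d/s per hop): 120, 0.000304783 ms; sum = 120 ms.
Processing at 1 router(s): 1 × 2.4 ms = 2.4 ms.
End-to-end = 123 ms.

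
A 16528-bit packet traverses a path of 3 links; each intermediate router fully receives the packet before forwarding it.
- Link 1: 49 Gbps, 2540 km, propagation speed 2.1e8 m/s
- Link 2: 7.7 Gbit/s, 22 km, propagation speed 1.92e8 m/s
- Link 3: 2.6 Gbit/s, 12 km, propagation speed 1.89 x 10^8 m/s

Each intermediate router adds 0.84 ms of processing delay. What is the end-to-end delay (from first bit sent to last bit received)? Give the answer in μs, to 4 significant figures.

Transmission delays (L/R per hop): 0.337306, 2.14649, 6.35692 μs; sum = 8.84072 μs.
Propagation delays (d/s per hop): 12095.2, 114.583, 63.4921 μs; sum = 12273.3 μs.
Processing at 2 router(s): 2 × 0.84 ms = 1680 μs.
End-to-end = 13960 μs.

13960 μs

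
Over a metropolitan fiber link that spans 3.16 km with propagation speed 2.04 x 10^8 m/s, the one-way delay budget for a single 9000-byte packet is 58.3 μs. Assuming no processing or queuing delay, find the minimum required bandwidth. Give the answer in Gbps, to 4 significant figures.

1.682 Gbps

L = 72000 bits.
Propagation delay = 3160 / 204000000 = 15.4902 μs.
Transmission budget = 58.3 − 15.4902 = 42.8098 μs.
R ≥ L / t_tx = 72000 bits / 4.28098e-05 s = 1.682 Gbps.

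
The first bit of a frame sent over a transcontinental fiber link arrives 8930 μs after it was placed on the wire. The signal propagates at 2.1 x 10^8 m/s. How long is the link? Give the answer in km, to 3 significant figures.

d = s × t_prop = 210000000 × 0.00893 = 1880 km.

1880 km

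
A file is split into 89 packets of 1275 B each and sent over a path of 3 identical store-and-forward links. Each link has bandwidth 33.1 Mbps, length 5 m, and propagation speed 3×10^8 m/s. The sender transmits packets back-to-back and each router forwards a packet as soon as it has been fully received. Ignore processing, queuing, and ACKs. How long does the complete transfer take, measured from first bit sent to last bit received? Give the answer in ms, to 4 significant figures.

28.04 ms

Per-hop transmission t_tx = L/R = 10200/33100000 = 0.308157 ms.
Per-hop propagation t_prop = 5/300000000 = 1.66667e-05 ms.
Pipeline fill: first packet needs 3·t_tx to clear all hops; remaining 88 packets each add one t_tx.
Total = (3+89-1)·t_tx + 3·t_prop = 91·0.308157 + 3·1.66667e-05 = 28.04 ms.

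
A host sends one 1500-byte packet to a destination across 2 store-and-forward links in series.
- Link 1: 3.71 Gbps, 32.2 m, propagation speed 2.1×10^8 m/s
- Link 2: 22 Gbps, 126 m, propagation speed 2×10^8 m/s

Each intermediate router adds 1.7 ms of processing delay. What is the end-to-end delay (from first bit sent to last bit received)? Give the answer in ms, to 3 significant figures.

1.70 ms

L = 1500 × 8 = 12000 bits.
Transmission delays (L/R per hop): 0.0032345, 0.000545455 ms; sum = 0.00377996 ms.
Propagation delays (d/s per hop): 0.000153333, 0.00063 ms; sum = 0.000783333 ms.
Processing at 1 router(s): 1 × 1.7 ms = 1.7 ms.
End-to-end = 1.70 ms.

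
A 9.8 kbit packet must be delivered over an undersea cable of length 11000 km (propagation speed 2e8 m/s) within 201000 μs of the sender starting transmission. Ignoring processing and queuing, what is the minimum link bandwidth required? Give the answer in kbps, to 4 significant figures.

67.12 kbps

Propagation delay = 11000000 / 200000000 = 55000 μs.
Transmission budget = 201000 − 55000 = 146000 μs.
R ≥ L / t_tx = 9800 bits / 0.146 s = 67.12 kbps.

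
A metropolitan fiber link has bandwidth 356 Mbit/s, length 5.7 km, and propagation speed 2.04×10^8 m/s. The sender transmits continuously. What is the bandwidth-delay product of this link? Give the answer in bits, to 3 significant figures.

Propagation delay = 5700 / 204000000 = 2.79412e-05 s.
BDP = R × t_prop = 356000000 × 2.79412e-05 = 9947.06 bits.

9950 bits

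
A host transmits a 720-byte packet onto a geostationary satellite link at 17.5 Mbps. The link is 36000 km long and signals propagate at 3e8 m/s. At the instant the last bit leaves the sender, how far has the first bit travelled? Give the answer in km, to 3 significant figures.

t_tx = L/R = 5760/17500000 = 0.000329143 s.
Distance = s × t_tx = 300000000 × 0.000329143 = 98.7 km.

98.7 km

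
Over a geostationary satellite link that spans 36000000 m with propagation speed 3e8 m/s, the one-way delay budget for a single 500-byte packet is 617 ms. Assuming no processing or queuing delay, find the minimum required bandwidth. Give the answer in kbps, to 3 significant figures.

8.05 kbps

L = 4000 bits.
Propagation delay = 36000000 / 300000000 = 120 ms.
Transmission budget = 617 − 120 = 497 ms.
R ≥ L / t_tx = 4000 bits / 0.497 s = 8.05 kbps.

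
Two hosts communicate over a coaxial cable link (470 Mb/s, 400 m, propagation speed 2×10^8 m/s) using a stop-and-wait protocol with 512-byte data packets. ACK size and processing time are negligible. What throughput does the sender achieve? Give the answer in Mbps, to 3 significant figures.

t_tx = L/R = 4096/470000000 = 8.71489e-06 s.
t_prop = 400/200000000 = 2e-06 s; RTT = 4e-06 s.
Cycle = t_tx + RTT = 1.27149e-05 s.
Throughput = L / cycle = 4096 / 1.27149e-05 = 322 Mbps.

322 Mbps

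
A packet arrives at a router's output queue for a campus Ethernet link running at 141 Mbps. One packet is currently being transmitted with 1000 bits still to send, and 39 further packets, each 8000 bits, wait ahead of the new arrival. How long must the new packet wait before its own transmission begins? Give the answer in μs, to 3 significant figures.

2220 μs

Each queued packet: L/R = 8000/141000000 = 56.7376 μs.
39 queued → 2212.77 μs.
Plus remaining 1000 bits of current packet: 7.0922 μs.
Queuing delay = 2220 μs.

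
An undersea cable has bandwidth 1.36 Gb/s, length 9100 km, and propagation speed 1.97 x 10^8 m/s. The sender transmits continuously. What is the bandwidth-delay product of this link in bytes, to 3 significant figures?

7850000 bytes

Propagation delay = 9100000 / 197000000 = 0.0461929 s.
BDP = R × t_prop = 1360000000 × 0.0461929 = 62822300 bits.
In bytes: 62822300/8 = 7850000 bytes.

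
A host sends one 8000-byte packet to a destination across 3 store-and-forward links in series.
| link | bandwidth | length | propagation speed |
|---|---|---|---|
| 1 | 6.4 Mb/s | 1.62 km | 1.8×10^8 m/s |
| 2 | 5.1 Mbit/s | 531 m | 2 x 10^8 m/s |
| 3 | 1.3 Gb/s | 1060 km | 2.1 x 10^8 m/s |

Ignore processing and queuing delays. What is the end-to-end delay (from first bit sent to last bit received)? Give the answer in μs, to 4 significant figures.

27660 μs

L = 8000 × 8 = 64000 bits.
Transmission delays (L/R per hop): 10000, 12549, 49.2308 μs; sum = 22598.3 μs.
Propagation delays (d/s per hop): 9, 2.655, 5047.62 μs; sum = 5059.27 μs.
End-to-end = 27660 μs.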